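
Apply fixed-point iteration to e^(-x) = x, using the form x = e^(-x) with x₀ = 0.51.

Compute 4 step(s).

Equation: e^(-x) = x
Fixed-point form: x = e^(-x)
x₀ = 0.51

x_1 = g(0.510000) = 0.600496
x_2 = g(0.600496) = 0.548540
x_3 = g(0.548540) = 0.577793
x_4 = g(0.577793) = 0.561135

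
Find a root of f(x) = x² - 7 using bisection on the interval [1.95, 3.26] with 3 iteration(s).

f(x) = x² - 7
Initial interval: [1.95, 3.26]

Iteration 1:
  c_1 = (1.950000 + 3.260000)/2 = 2.605000
  f(c_1) = f(2.605000) = -0.213975
  f(a) × f(c) ≥ 0, new interval: [2.605000, 3.260000]
Iteration 2:
  c_2 = (2.605000 + 3.260000)/2 = 2.932500
  f(c_2) = f(2.932500) = 1.599556
  f(a) × f(c) < 0, new interval: [2.605000, 2.932500]
Iteration 3:
  c_3 = (2.605000 + 2.932500)/2 = 2.768750
  f(c_3) = f(2.768750) = 0.665977
  f(a) × f(c) < 0, new interval: [2.605000, 2.768750]

After 3 iteration(s), the approximation is c_3 = 2.768750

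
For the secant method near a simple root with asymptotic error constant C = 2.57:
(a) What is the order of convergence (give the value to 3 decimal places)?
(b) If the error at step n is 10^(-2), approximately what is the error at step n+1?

(a) Secant method has superlinear convergence with order φ = (1+√5)/2 ≈ 1.618.
    This means |e_{n+1}| ≈ C|e_n|^1.618.

(b) With |e_n| = 10^(-2) and C = 2.57:
    |e_{n+1}| ≈ 2.57 × (10^(-2))^1.618 = 2.57 × 10^(-3.24)

(a) ≈ 1.618 (golden ratio); (b) |e_{n+1}| ≈ 1.492e-03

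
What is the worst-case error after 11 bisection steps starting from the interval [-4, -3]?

Bisection error bound: |error| ≤ (b-a)/2^n
|error| ≤ (-3 - (-4))/2^11 = 1/2^11
|error| ≤ 0.0004882812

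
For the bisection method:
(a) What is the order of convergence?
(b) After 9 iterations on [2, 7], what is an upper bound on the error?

(a) Bisection has linear (order 1) convergence; the error is halved each step.

(b) Error bound = (b-a)/2^n = (7 - 2)/2^{9}
    = 5/2^{9}

(a) 1 (linear); (b) error ≤ 9.77e-03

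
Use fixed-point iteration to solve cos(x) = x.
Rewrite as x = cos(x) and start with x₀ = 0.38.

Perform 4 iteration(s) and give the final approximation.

Equation: cos(x) = x
Fixed-point form: x = cos(x)
x₀ = 0.38

x_1 = g(0.380000) = 0.928665
x_2 = g(0.928665) = 0.598904
x_3 = g(0.598904) = 0.825954
x_4 = g(0.825954) = 0.677856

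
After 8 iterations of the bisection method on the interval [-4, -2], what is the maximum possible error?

Bisection error bound: |error| ≤ (b-a)/2^n
|error| ≤ (-2 - (-4))/2^8 = 2/2^8
|error| ≤ 0.0078125000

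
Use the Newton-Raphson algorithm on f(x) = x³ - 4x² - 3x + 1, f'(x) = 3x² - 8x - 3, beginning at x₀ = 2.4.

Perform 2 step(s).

f(x) = x³ - 4x² - 3x + 1
f'(x) = 3x² - 8x - 3
x₀ = 2.4

Newton-Raphson formula: x_{n+1} = x_n - f(x_n)/f'(x_n)

Iteration 1:
  f(2.400000) = -15.416000
  f'(2.400000) = -4.920000
  x_1 = 2.400000 - (-15.416000)/(-4.920000) = -0.733333
Iteration 2:
  f(-0.733333) = 0.654519
  f'(-0.733333) = 4.480000
  x_2 = -0.733333 - 0.654519/4.480000 = -0.879431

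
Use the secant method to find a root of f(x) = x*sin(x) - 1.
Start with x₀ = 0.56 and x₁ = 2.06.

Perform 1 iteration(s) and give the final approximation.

f(x) = x*sin(x) - 1
x₀ = 0.56, x₁ = 2.06

Secant formula: x_{n+1} = x_n - f(x_n)(x_n - x_{n-1})/(f(x_n) - f(x_{n-1}))

Iteration 1:
  f(0.560000) = -0.702536
  f(2.060000) = 0.818377
  x_2 = 2.060000 - 0.818377×(2.060000 - 0.560000)/(0.818377 - (-0.702536))
       = 1.252876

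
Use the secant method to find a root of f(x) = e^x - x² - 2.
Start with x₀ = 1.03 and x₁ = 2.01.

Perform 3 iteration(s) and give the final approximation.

f(x) = e^x - x² - 2
x₀ = 1.03, x₁ = 2.01

Secant formula: x_{n+1} = x_n - f(x_n)(x_n - x_{n-1})/(f(x_n) - f(x_{n-1}))

Iteration 1:
  f(1.030000) = -0.259834
  f(2.010000) = 1.423217
  x_2 = 2.010000 - 1.423217×(2.010000 - 1.030000)/(1.423217 - (-0.259834))
       = 1.181295
Iteration 2:
  f(2.010000) = 1.423217
  f(1.181295) = -0.136866
  x_3 = 1.181295 - (-0.136866)×(1.181295 - 2.010000)/(-0.136866 - 1.423217)
       = 1.253998
Iteration 3:
  f(1.181295) = -0.136866
  f(1.253998) = -0.068186
  x_4 = 1.253998 - (-0.068186)×(1.253998 - 1.181295)/(-0.068186 - (-0.136866))
       = 1.326177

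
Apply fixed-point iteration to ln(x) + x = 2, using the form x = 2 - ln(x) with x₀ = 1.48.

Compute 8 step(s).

Equation: ln(x) + x = 2
Fixed-point form: x = 2 - ln(x)
x₀ = 1.48

x_1 = g(1.480000) = 1.607958
x_2 = g(1.607958) = 1.525035
x_3 = g(1.525035) = 1.577983
x_4 = g(1.577983) = 1.543853
x_5 = g(1.543853) = 1.565719
x_6 = g(1.565719) = 1.551655
x_7 = g(1.551655) = 1.560678
x_8 = g(1.560678) = 1.554880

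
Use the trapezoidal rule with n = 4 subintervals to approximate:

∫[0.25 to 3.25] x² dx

f(x) = x²
a = 0.25, b = 3.25, n = 4
h = (b - a)/n = 0.750000

Trapezoidal rule: (h/2)[f(x₀) + 2f(x₁) + 2f(x₂) + ... + f(xₙ)]

x_0 = 0.2500, f(x_0) = 0.062500, coefficient = 1
x_1 = 1.0000, f(x_1) = 1.000000, coefficient = 2
x_2 = 1.7500, f(x_2) = 3.062500, coefficient = 2
x_3 = 2.5000, f(x_3) = 6.250000, coefficient = 2
x_4 = 3.2500, f(x_4) = 10.562500, coefficient = 1

I ≈ (0.750000/2) × 31.250000 = 11.718750
Exact value: 11.437500
Error: 0.281250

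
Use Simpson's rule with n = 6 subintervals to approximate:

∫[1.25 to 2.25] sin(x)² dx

f(x) = sin(x)²
a = 1.25, b = 2.25, n = 6
h = (b - a)/n = 0.166667

Simpson's rule: (h/3)[f(x₀) + 4f(x₁) + 2f(x₂) + ... + f(xₙ)]

x_0 = 1.2500, f(x_0) = 0.900572, coefficient = 1
x_1 = 1.4167, f(x_1) = 0.976432, coefficient = 4
x_2 = 1.5833, f(x_2) = 0.999843, coefficient = 2
x_3 = 1.7500, f(x_3) = 0.968228, coefficient = 4
x_4 = 1.9167, f(x_4) = 0.885068, coefficient = 2
x_5 = 2.0833, f(x_5) = 0.759518, coefficient = 4
x_6 = 2.2500, f(x_6) = 0.605398, coefficient = 1

I ≈ (0.166667/3) × 16.092503 = 0.894028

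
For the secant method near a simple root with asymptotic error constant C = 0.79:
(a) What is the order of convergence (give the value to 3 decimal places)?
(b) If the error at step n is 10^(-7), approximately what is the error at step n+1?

(a) Secant method has superlinear convergence with order φ = (1+√5)/2 ≈ 1.618.
    This means |e_{n+1}| ≈ C|e_n|^1.618.

(b) With |e_n| = 10^(-7) and C = 0.79:
    |e_{n+1}| ≈ 0.79 × (10^(-7))^1.618 = 0.79 × 10^(-11.33)

(a) ≈ 1.618 (golden ratio); (b) |e_{n+1}| ≈ 3.727e-12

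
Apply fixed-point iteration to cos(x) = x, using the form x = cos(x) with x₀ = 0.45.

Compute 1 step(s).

Equation: cos(x) = x
Fixed-point form: x = cos(x)
x₀ = 0.45

x_1 = g(0.450000) = 0.900447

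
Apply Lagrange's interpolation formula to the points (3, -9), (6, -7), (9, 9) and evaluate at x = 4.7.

Lagrange interpolation formula:
P(x) = Σ yᵢ × Lᵢ(x)
where Lᵢ(x) = Π_{j≠i} (x - xⱼ)/(xᵢ - xⱼ)

L_0(4.7) = (4.7 - 6)/(3 - 6) × (4.7 - 9)/(3 - 9) = 0.310556
L_1(4.7) = (4.7 - 3)/(6 - 3) × (4.7 - 9)/(6 - 9) = 0.812222
L_2(4.7) = (4.7 - 3)/(9 - 3) × (4.7 - 6)/(9 - 6) = -0.122778

P(4.7) = (-9)×L_0(4.7) + (-7)×L_1(4.7) + 9×L_2(4.7)
P(4.7) = -9.585556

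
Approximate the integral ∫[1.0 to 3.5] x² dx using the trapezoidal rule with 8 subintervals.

f(x) = x²
a = 1.0, b = 3.5, n = 8
h = (b - a)/n = 0.312500

Trapezoidal rule: (h/2)[f(x₀) + 2f(x₁) + 2f(x₂) + ... + f(xₙ)]

x_0 = 1.0000, f(x_0) = 1.000000, coefficient = 1
x_1 = 1.3125, f(x_1) = 1.722656, coefficient = 2
x_2 = 1.6250, f(x_2) = 2.640625, coefficient = 2
x_3 = 1.9375, f(x_3) = 3.753906, coefficient = 2
x_4 = 2.2500, f(x_4) = 5.062500, coefficient = 2
x_5 = 2.5625, f(x_5) = 6.566406, coefficient = 2
x_6 = 2.8750, f(x_6) = 8.265625, coefficient = 2
x_7 = 3.1875, f(x_7) = 10.160156, coefficient = 2
x_8 = 3.5000, f(x_8) = 12.250000, coefficient = 1

I ≈ (0.312500/2) × 89.593750 = 13.999023
Exact value: 13.958333
Error: 0.040690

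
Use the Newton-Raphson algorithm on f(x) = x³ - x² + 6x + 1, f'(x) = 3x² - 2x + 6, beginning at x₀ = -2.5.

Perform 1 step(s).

f(x) = x³ - x² + 6x + 1
f'(x) = 3x² - 2x + 6
x₀ = -2.5

Newton-Raphson formula: x_{n+1} = x_n - f(x_n)/f'(x_n)

Iteration 1:
  f(-2.500000) = -35.875000
  f'(-2.500000) = 29.750000
  x_1 = -2.500000 - (-35.875000)/29.750000 = -1.294118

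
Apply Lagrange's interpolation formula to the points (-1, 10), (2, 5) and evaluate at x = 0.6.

Lagrange interpolation formula:
P(x) = Σ yᵢ × Lᵢ(x)
where Lᵢ(x) = Π_{j≠i} (x - xⱼ)/(xᵢ - xⱼ)

L_0(0.6) = (0.6 - 2)/(-1 - 2) = 0.466667
L_1(0.6) = (0.6 - (-1))/(2 - (-1)) = 0.533333

P(0.6) = 10×L_0(0.6) + 5×L_1(0.6)
P(0.6) = 7.333333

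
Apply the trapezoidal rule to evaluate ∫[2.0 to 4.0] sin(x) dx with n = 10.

f(x) = sin(x)
a = 2.0, b = 4.0, n = 10
h = (b - a)/n = 0.200000

Trapezoidal rule: (h/2)[f(x₀) + 2f(x₁) + 2f(x₂) + ... + f(xₙ)]

x_0 = 2.0000, f(x_0) = 0.909297, coefficient = 1
x_1 = 2.2000, f(x_1) = 0.808496, coefficient = 2
x_2 = 2.4000, f(x_2) = 0.675463, coefficient = 2
x_3 = 2.6000, f(x_3) = 0.515501, coefficient = 2
x_4 = 2.8000, f(x_4) = 0.334988, coefficient = 2
x_5 = 3.0000, f(x_5) = 0.141120, coefficient = 2
x_6 = 3.2000, f(x_6) = -0.058374, coefficient = 2
x_7 = 3.4000, f(x_7) = -0.255541, coefficient = 2
x_8 = 3.6000, f(x_8) = -0.442520, coefficient = 2
x_9 = 3.8000, f(x_9) = -0.611858, coefficient = 2
x_10 = 4.0000, f(x_10) = -0.756802, coefficient = 1

I ≈ (0.200000/2) × 2.367046 = 0.236705
Exact value: 0.237497
Error: 0.000792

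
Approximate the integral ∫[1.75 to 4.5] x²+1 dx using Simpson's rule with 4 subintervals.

f(x) = x²+1
a = 1.75, b = 4.5, n = 4
h = (b - a)/n = 0.687500

Simpson's rule: (h/3)[f(x₀) + 4f(x₁) + 2f(x₂) + ... + f(xₙ)]

x_0 = 1.7500, f(x_0) = 4.062500, coefficient = 1
x_1 = 2.4375, f(x_1) = 6.941406, coefficient = 4
x_2 = 3.1250, f(x_2) = 10.765625, coefficient = 2
x_3 = 3.8125, f(x_3) = 15.535156, coefficient = 4
x_4 = 4.5000, f(x_4) = 21.250000, coefficient = 1

I ≈ (0.687500/3) × 136.750000 = 31.338542
Exact value: 31.338542
Error: 0.000000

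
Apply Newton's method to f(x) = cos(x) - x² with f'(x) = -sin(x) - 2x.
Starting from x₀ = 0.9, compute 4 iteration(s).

f(x) = cos(x) - x²
f'(x) = -sin(x) - 2x
x₀ = 0.9

Newton-Raphson formula: x_{n+1} = x_n - f(x_n)/f'(x_n)

Iteration 1:
  f(0.900000) = -0.188390
  f'(0.900000) = -2.583327
  x_1 = 0.900000 - (-0.188390)/(-2.583327) = 0.827075
Iteration 2:
  f(0.827075) = -0.007021
  f'(0.827075) = -2.390103
  x_2 = 0.827075 - (-0.007021)/(-2.390103) = 0.824137
Iteration 3:
  f(0.824137) = -0.000012
  f'(0.824137) = -2.382236
  x_3 = 0.824137 - (-0.000012)/(-2.382236) = 0.824132
Iteration 4:
  f(0.824132) = 0.000000
  f'(0.824132) = -2.382223
  x_4 = 0.824132 - 0.000000/(-2.382223) = 0.824132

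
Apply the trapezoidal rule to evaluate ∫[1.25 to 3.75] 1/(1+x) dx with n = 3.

f(x) = 1/(1+x)
a = 1.25, b = 3.75, n = 3
h = (b - a)/n = 0.833333

Trapezoidal rule: (h/2)[f(x₀) + 2f(x₁) + 2f(x₂) + ... + f(xₙ)]

x_0 = 1.2500, f(x_0) = 0.444444, coefficient = 1
x_1 = 2.0833, f(x_1) = 0.324324, coefficient = 2
x_2 = 2.9167, f(x_2) = 0.255319, coefficient = 2
x_3 = 3.7500, f(x_3) = 0.210526, coefficient = 1

I ≈ (0.833333/2) × 1.814258 = 0.755941
Exact value: 0.747214
Error: 0.008726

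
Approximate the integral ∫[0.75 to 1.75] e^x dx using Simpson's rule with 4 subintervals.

f(x) = e^x
a = 0.75, b = 1.75, n = 4
h = (b - a)/n = 0.250000

Simpson's rule: (h/3)[f(x₀) + 4f(x₁) + 2f(x₂) + ... + f(xₙ)]

x_0 = 0.7500, f(x_0) = 2.117000, coefficient = 1
x_1 = 1.0000, f(x_1) = 2.718282, coefficient = 4
x_2 = 1.2500, f(x_2) = 3.490343, coefficient = 2
x_3 = 1.5000, f(x_3) = 4.481689, coefficient = 4
x_4 = 1.7500, f(x_4) = 5.754603, coefficient = 1

I ≈ (0.250000/3) × 43.652172 = 3.637681
Exact value: 3.637603
Error: 0.000078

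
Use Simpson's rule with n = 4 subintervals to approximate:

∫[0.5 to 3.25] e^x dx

f(x) = e^x
a = 0.5, b = 3.25, n = 4
h = (b - a)/n = 0.687500

Simpson's rule: (h/3)[f(x₀) + 4f(x₁) + 2f(x₂) + ... + f(xₙ)]

x_0 = 0.5000, f(x_0) = 1.648721, coefficient = 1
x_1 = 1.1875, f(x_1) = 3.278874, coefficient = 4
x_2 = 1.8750, f(x_2) = 6.520819, coefficient = 2
x_3 = 2.5625, f(x_3) = 12.968197, coefficient = 4
x_4 = 3.2500, f(x_4) = 25.790340, coefficient = 1

I ≈ (0.687500/3) × 105.468984 = 24.169975
Exact value: 24.141619
Error: 0.028357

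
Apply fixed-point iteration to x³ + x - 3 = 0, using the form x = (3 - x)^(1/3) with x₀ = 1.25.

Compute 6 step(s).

Equation: x³ + x - 3 = 0
Fixed-point form: x = (3 - x)^(1/3)
x₀ = 1.25

x_1 = g(1.250000) = 1.205071
x_2 = g(1.205071) = 1.215297
x_3 = g(1.215297) = 1.212985
x_4 = g(1.212985) = 1.213508
x_5 = g(1.213508) = 1.213390
x_6 = g(1.213390) = 1.213417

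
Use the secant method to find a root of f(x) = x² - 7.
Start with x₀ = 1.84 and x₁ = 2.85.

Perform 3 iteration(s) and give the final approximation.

f(x) = x² - 7
x₀ = 1.84, x₁ = 2.85

Secant formula: x_{n+1} = x_n - f(x_n)(x_n - x_{n-1})/(f(x_n) - f(x_{n-1}))

Iteration 1:
  f(1.840000) = -3.614400
  f(2.850000) = 1.122500
  x_2 = 2.850000 - 1.122500×(2.850000 - 1.840000)/(1.122500 - (-3.614400))
       = 2.610661
Iteration 2:
  f(2.850000) = 1.122500
  f(2.610661) = -0.184449
  x_3 = 2.610661 - (-0.184449)×(2.610661 - 2.850000)/(-0.184449 - 1.122500)
       = 2.644439
Iteration 3:
  f(2.610661) = -0.184449
  f(2.644439) = -0.006943
  x_4 = 2.644439 - (-0.006943)×(2.644439 - 2.610661)/(-0.006943 - (-0.184449))
       = 2.645760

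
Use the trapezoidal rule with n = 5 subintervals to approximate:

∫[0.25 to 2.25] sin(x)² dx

f(x) = sin(x)²
a = 0.25, b = 2.25, n = 5
h = (b - a)/n = 0.400000

Trapezoidal rule: (h/2)[f(x₀) + 2f(x₁) + 2f(x₂) + ... + f(xₙ)]

x_0 = 0.2500, f(x_0) = 0.061209, coefficient = 1
x_1 = 0.6500, f(x_1) = 0.366251, coefficient = 2
x_2 = 1.0500, f(x_2) = 0.752423, coefficient = 2
x_3 = 1.4500, f(x_3) = 0.985479, coefficient = 2
x_4 = 1.8500, f(x_4) = 0.924050, coefficient = 2
x_5 = 2.2500, f(x_5) = 0.605398, coefficient = 1

I ≈ (0.400000/2) × 6.723012 = 1.344602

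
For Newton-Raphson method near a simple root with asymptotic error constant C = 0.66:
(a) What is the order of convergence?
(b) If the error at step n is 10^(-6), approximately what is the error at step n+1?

(a) Newton-Raphson has quadratic (order 2) convergence near simple roots.
    This means |e_{n+1}| ≈ C|e_n|².

(b) With |e_n| = 10^(-6) and C = 0.66:
    |e_{n+1}| ≈ 0.66 × (10^(-6))² = 0.66 × 10^(-12)

(a) 2 (quadratic); (b) |e_{n+1}| ≈ 6.600e-13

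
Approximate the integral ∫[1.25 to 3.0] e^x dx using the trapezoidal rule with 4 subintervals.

f(x) = e^x
a = 1.25, b = 3.0, n = 4
h = (b - a)/n = 0.437500

Trapezoidal rule: (h/2)[f(x₀) + 2f(x₁) + 2f(x₂) + ... + f(xₙ)]

x_0 = 1.2500, f(x_0) = 3.490343, coefficient = 1
x_1 = 1.6875, f(x_1) = 5.405949, coefficient = 2
x_2 = 2.1250, f(x_2) = 8.372897, coefficient = 2
x_3 = 2.5625, f(x_3) = 12.968197, coefficient = 2
x_4 = 3.0000, f(x_4) = 20.085537, coefficient = 1

I ≈ (0.437500/2) × 77.069967 = 16.859055
Exact value: 16.595194
Error: 0.263861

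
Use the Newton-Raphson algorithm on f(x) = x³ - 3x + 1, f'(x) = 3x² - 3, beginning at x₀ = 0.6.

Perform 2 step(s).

f(x) = x³ - 3x + 1
f'(x) = 3x² - 3
x₀ = 0.6

Newton-Raphson formula: x_{n+1} = x_n - f(x_n)/f'(x_n)

Iteration 1:
  f(0.600000) = -0.584000
  f'(0.600000) = -1.920000
  x_1 = 0.600000 - (-0.584000)/(-1.920000) = 0.295833
Iteration 2:
  f(0.295833) = 0.138391
  f'(0.295833) = -2.737448
  x_2 = 0.295833 - 0.138391/(-2.737448) = 0.346388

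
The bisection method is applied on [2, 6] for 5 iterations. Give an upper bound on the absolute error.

Bisection error bound: |error| ≤ (b-a)/2^n
|error| ≤ (6 - 2)/2^5 = 4/2^5
|error| ≤ 0.1250000000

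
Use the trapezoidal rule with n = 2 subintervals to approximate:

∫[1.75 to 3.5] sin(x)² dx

f(x) = sin(x)²
a = 1.75, b = 3.5, n = 2
h = (b - a)/n = 0.875000

Trapezoidal rule: (h/2)[f(x₀) + 2f(x₁) + 2f(x₂) + ... + f(xₙ)]

x_0 = 1.7500, f(x_0) = 0.968228, coefficient = 1
x_1 = 2.6250, f(x_1) = 0.243957, coefficient = 2
x_2 = 3.5000, f(x_2) = 0.123049, coefficient = 1

I ≈ (0.875000/2) × 1.579192 = 0.690896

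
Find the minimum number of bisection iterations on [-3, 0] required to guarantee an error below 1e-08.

We need (b-a)/2^n ≤ 1e-08
(0 - (-3))/2^n ≤ 1e-08
3/2^n ≤ 1e-08
2^n ≥ 300000000
n ≥ log₂(300000000) = 28.16
n ≥ 29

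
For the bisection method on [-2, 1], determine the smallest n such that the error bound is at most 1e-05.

We need (b-a)/2^n ≤ 1e-05
(1 - (-2))/2^n ≤ 1e-05
3/2^n ≤ 1e-05
2^n ≥ 300000
n ≥ log₂(300000) = 18.19
n ≥ 19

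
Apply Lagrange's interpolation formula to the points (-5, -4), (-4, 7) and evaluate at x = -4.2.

Lagrange interpolation formula:
P(x) = Σ yᵢ × Lᵢ(x)
where Lᵢ(x) = Π_{j≠i} (x - xⱼ)/(xᵢ - xⱼ)

L_0(-4.2) = (-4.2 - (-4))/(-5 - (-4)) = 0.200000
L_1(-4.2) = (-4.2 - (-5))/(-4 - (-5)) = 0.800000

P(-4.2) = (-4)×L_0(-4.2) + 7×L_1(-4.2)
P(-4.2) = 4.800000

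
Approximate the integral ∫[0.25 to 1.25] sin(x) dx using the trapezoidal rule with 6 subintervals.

f(x) = sin(x)
a = 0.25, b = 1.25, n = 6
h = (b - a)/n = 0.166667

Trapezoidal rule: (h/2)[f(x₀) + 2f(x₁) + 2f(x₂) + ... + f(xₙ)]

x_0 = 0.2500, f(x_0) = 0.247404, coefficient = 1
x_1 = 0.4167, f(x_1) = 0.404715, coefficient = 2
x_2 = 0.5833, f(x_2) = 0.550809, coefficient = 2
x_3 = 0.7500, f(x_3) = 0.681639, coefficient = 2
x_4 = 0.9167, f(x_4) = 0.793578, coefficient = 2
x_5 = 1.0833, f(x_5) = 0.883524, coefficient = 2
x_6 = 1.2500, f(x_6) = 0.948985, coefficient = 1

I ≈ (0.166667/2) × 7.824917 = 0.652076
Exact value: 0.653590
Error: 0.001514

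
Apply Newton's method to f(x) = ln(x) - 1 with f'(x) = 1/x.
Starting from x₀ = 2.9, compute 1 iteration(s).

f(x) = ln(x) - 1
f'(x) = 1/x
x₀ = 2.9

Newton-Raphson formula: x_{n+1} = x_n - f(x_n)/f'(x_n)

Iteration 1:
  f(2.900000) = 0.064711
  f'(2.900000) = 0.344828
  x_1 = 2.900000 - 0.064711/0.344828 = 2.712339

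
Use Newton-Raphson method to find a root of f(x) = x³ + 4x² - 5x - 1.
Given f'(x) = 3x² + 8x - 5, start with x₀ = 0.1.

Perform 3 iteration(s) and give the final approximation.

f(x) = x³ + 4x² - 5x - 1
f'(x) = 3x² + 8x - 5
x₀ = 0.1

Newton-Raphson formula: x_{n+1} = x_n - f(x_n)/f'(x_n)

Iteration 1:
  f(0.100000) = -1.459000
  f'(0.100000) = -4.170000
  x_1 = 0.100000 - (-1.459000)/(-4.170000) = -0.249880
Iteration 2:
  f(-0.249880) = 0.483558
  f'(-0.249880) = -6.811721
  x_2 = -0.249880 - 0.483558/(-6.811721) = -0.178891
Iteration 3:
  f(-0.178891) = 0.016738
  f'(-0.178891) = -6.335122
  x_3 = -0.178891 - 0.016738/(-6.335122) = -0.176249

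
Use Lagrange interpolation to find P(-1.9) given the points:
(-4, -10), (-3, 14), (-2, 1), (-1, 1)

Lagrange interpolation formula:
P(x) = Σ yᵢ × Lᵢ(x)
where Lᵢ(x) = Π_{j≠i} (x - xⱼ)/(xᵢ - xⱼ)

L_0(-1.9) = (-1.9 - (-3))/(-4 - (-3)) × (-1.9 - (-2))/(-4 - (-2)) × (-1.9 - (-1))/(-4 - (-1)) = 0.016500
L_1(-1.9) = (-1.9 - (-4))/(-3 - (-4)) × (-1.9 - (-2))/(-3 - (-2)) × (-1.9 - (-1))/(-3 - (-1)) = -0.094500
L_2(-1.9) = (-1.9 - (-4))/(-2 - (-4)) × (-1.9 - (-3))/(-2 - (-3)) × (-1.9 - (-1))/(-2 - (-1)) = 1.039500
L_3(-1.9) = (-1.9 - (-4))/(-1 - (-4)) × (-1.9 - (-3))/(-1 - (-3)) × (-1.9 - (-2))/(-1 - (-2)) = 0.038500

P(-1.9) = (-10)×L_0(-1.9) + 14×L_1(-1.9) + 1×L_2(-1.9) + 1×L_3(-1.9)
P(-1.9) = -0.410000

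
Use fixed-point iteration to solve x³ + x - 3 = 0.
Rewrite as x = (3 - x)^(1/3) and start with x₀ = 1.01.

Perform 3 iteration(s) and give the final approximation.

Equation: x³ + x - 3 = 0
Fixed-point form: x = (3 - x)^(1/3)
x₀ = 1.01

x_1 = g(1.010000) = 1.257818
x_2 = g(1.257818) = 1.203274
x_3 = g(1.203274) = 1.215702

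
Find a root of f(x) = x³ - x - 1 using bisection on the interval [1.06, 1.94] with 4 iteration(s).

f(x) = x³ - x - 1
Initial interval: [1.06, 1.94]

Iteration 1:
  c_1 = (1.060000 + 1.940000)/2 = 1.500000
  f(c_1) = f(1.500000) = 0.875000
  f(a) × f(c) < 0, new interval: [1.060000, 1.500000]
Iteration 2:
  c_2 = (1.060000 + 1.500000)/2 = 1.280000
  f(c_2) = f(1.280000) = -0.182848
  f(a) × f(c) ≥ 0, new interval: [1.280000, 1.500000]
Iteration 3:
  c_3 = (1.280000 + 1.500000)/2 = 1.390000
  f(c_3) = f(1.390000) = 0.295619
  f(a) × f(c) < 0, new interval: [1.280000, 1.390000]
Iteration 4:
  c_4 = (1.280000 + 1.390000)/2 = 1.335000
  f(c_4) = f(1.335000) = 0.044270
  f(a) × f(c) < 0, new interval: [1.280000, 1.335000]

After 4 iteration(s), the approximation is c_4 = 1.335000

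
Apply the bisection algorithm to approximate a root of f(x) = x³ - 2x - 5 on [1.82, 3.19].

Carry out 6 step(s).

f(x) = x³ - 2x - 5
Initial interval: [1.82, 3.19]

Iteration 1:
  c_1 = (1.820000 + 3.190000)/2 = 2.505000
  f(c_1) = f(2.505000) = 5.708938
  f(a) × f(c) < 0, new interval: [1.820000, 2.505000]
Iteration 2:
  c_2 = (1.820000 + 2.505000)/2 = 2.162500
  f(c_2) = f(2.162500) = 0.787729
  f(a) × f(c) < 0, new interval: [1.820000, 2.162500]
Iteration 3:
  c_3 = (1.820000 + 2.162500)/2 = 1.991250
  f(c_3) = f(1.991250) = -1.087041
  f(a) × f(c) ≥ 0, new interval: [1.991250, 2.162500]
Iteration 4:
  c_4 = (1.991250 + 2.162500)/2 = 2.076875
  f(c_4) = f(2.076875) = -0.195337
  f(a) × f(c) ≥ 0, new interval: [2.076875, 2.162500]
Iteration 5:
  c_5 = (2.076875 + 2.162500)/2 = 2.119688
  f(c_5) = f(2.119688) = 0.284540
  f(a) × f(c) < 0, new interval: [2.076875, 2.119688]
Iteration 6:
  c_6 = (2.076875 + 2.119688)/2 = 2.098281
  f(c_6) = f(2.098281) = 0.041717
  f(a) × f(c) < 0, new interval: [2.076875, 2.098281]

After 6 iteration(s), the approximation is c_6 = 2.098281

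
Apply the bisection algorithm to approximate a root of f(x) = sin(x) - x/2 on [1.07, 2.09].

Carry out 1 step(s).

f(x) = sin(x) - x/2
Initial interval: [1.07, 2.09]

Iteration 1:
  c_1 = (1.070000 + 2.090000)/2 = 1.580000
  f(c_1) = f(1.580000) = 0.209958
  f(a) × f(c) ≥ 0, new interval: [1.580000, 2.090000]

After 1 iteration(s), the approximation is c_1 = 1.580000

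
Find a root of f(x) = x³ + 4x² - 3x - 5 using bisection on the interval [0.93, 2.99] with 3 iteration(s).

f(x) = x³ + 4x² - 3x - 5
Initial interval: [0.93, 2.99]

Iteration 1:
  c_1 = (0.930000 + 2.990000)/2 = 1.960000
  f(c_1) = f(1.960000) = 12.015936
  f(a) × f(c) < 0, new interval: [0.930000, 1.960000]
Iteration 2:
  c_2 = (0.930000 + 1.960000)/2 = 1.445000
  f(c_2) = f(1.445000) = 2.034296
  f(a) × f(c) < 0, new interval: [0.930000, 1.445000]
Iteration 3:
  c_3 = (0.930000 + 1.445000)/2 = 1.187500
  f(c_3) = f(1.187500) = -1.247314
  f(a) × f(c) ≥ 0, new interval: [1.187500, 1.445000]

After 3 iteration(s), the approximation is c_3 = 1.187500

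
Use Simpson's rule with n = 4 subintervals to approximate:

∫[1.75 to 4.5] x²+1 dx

f(x) = x²+1
a = 1.75, b = 4.5, n = 4
h = (b - a)/n = 0.687500

Simpson's rule: (h/3)[f(x₀) + 4f(x₁) + 2f(x₂) + ... + f(xₙ)]

x_0 = 1.7500, f(x_0) = 4.062500, coefficient = 1
x_1 = 2.4375, f(x_1) = 6.941406, coefficient = 4
x_2 = 3.1250, f(x_2) = 10.765625, coefficient = 2
x_3 = 3.8125, f(x_3) = 15.535156, coefficient = 4
x_4 = 4.5000, f(x_4) = 21.250000, coefficient = 1

I ≈ (0.687500/3) × 136.750000 = 31.338542
Exact value: 31.338542
Error: 0.000000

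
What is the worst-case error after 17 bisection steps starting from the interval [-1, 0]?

Bisection error bound: |error| ≤ (b-a)/2^n
|error| ≤ (0 - (-1))/2^17 = 1/2^17
|error| ≤ 0.0000076294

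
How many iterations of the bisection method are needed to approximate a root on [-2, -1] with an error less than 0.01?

We need (b-a)/2^n ≤ 0.01
(-1 - (-2))/2^n ≤ 0.01
1/2^n ≤ 0.01
2^n ≥ 100
n ≥ log₂(100) = 6.64
n ≥ 7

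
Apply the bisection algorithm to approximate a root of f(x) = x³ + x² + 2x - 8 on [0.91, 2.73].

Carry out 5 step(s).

f(x) = x³ + x² + 2x - 8
Initial interval: [0.91, 2.73]

Iteration 1:
  c_1 = (0.910000 + 2.730000)/2 = 1.820000
  f(c_1) = f(1.820000) = 4.980968
  f(a) × f(c) < 0, new interval: [0.910000, 1.820000]
Iteration 2:
  c_2 = (0.910000 + 1.820000)/2 = 1.365000
  f(c_2) = f(1.365000) = -0.863473
  f(a) × f(c) ≥ 0, new interval: [1.365000, 1.820000]
Iteration 3:
  c_3 = (1.365000 + 1.820000)/2 = 1.592500
  f(c_3) = f(1.592500) = 1.759726
  f(a) × f(c) < 0, new interval: [1.365000, 1.592500]
Iteration 4:
  c_4 = (1.365000 + 1.592500)/2 = 1.478750
  f(c_4) = f(1.478750) = 0.377786
  f(a) × f(c) < 0, new interval: [1.365000, 1.478750]
Iteration 5:
  c_5 = (1.365000 + 1.478750)/2 = 1.421875
  f(c_5) = f(1.421875) = -0.259876
  f(a) × f(c) ≥ 0, new interval: [1.421875, 1.478750]

After 5 iteration(s), the approximation is c_5 = 1.421875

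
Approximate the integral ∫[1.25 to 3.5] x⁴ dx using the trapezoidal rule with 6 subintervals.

f(x) = x⁴
a = 1.25, b = 3.5, n = 6
h = (b - a)/n = 0.375000

Trapezoidal rule: (h/2)[f(x₀) + 2f(x₁) + 2f(x₂) + ... + f(xₙ)]

x_0 = 1.2500, f(x_0) = 2.441406, coefficient = 1
x_1 = 1.6250, f(x_1) = 6.972900, coefficient = 2
x_2 = 2.0000, f(x_2) = 16.000000, coefficient = 2
x_3 = 2.3750, f(x_3) = 31.816650, coefficient = 2
x_4 = 2.7500, f(x_4) = 57.191406, coefficient = 2
x_5 = 3.1250, f(x_5) = 95.367432, coefficient = 2
x_6 = 3.5000, f(x_6) = 150.062500, coefficient = 1

I ≈ (0.375000/2) × 567.200684 = 106.350128
Exact value: 104.433398
Error: 1.916730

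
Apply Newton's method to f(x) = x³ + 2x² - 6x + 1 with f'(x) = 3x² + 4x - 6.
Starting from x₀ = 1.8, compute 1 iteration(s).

f(x) = x³ + 2x² - 6x + 1
f'(x) = 3x² + 4x - 6
x₀ = 1.8

Newton-Raphson formula: x_{n+1} = x_n - f(x_n)/f'(x_n)

Iteration 1:
  f(1.800000) = 2.512000
  f'(1.800000) = 10.920000
  x_1 = 1.800000 - 2.512000/10.920000 = 1.569963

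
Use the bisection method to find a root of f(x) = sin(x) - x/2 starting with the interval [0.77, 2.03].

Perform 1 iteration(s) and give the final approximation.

f(x) = sin(x) - x/2
Initial interval: [0.77, 2.03]

Iteration 1:
  c_1 = (0.770000 + 2.030000)/2 = 1.400000
  f(c_1) = f(1.400000) = 0.285450
  f(a) × f(c) ≥ 0, new interval: [1.400000, 2.030000]

After 1 iteration(s), the approximation is c_1 = 1.400000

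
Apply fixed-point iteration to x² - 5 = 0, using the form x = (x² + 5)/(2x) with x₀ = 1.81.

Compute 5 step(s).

Equation: x² - 5 = 0
Fixed-point form: x = (x² + 5)/(2x)
x₀ = 1.81

x_1 = g(1.810000) = 2.286215
x_2 = g(2.286215) = 2.236618
x_3 = g(2.236618) = 2.236068
x_4 = g(2.236068) = 2.236068
x_5 = g(2.236068) = 2.236068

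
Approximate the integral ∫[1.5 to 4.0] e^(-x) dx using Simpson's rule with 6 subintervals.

f(x) = e^(-x)
a = 1.5, b = 4.0, n = 6
h = (b - a)/n = 0.416667

Simpson's rule: (h/3)[f(x₀) + 4f(x₁) + 2f(x₂) + ... + f(xₙ)]

x_0 = 1.5000, f(x_0) = 0.223130, coefficient = 1
x_1 = 1.9167, f(x_1) = 0.147096, coefficient = 4
x_2 = 2.3333, f(x_2) = 0.096972, coefficient = 2
x_3 = 2.7500, f(x_3) = 0.063928, coefficient = 4
x_4 = 3.1667, f(x_4) = 0.042144, coefficient = 2
x_5 = 3.5833, f(x_5) = 0.027783, coefficient = 4
x_6 = 4.0000, f(x_6) = 0.018316, coefficient = 1

I ≈ (0.416667/3) × 1.474906 = 0.204848
Exact value: 0.204815
Error: 0.000034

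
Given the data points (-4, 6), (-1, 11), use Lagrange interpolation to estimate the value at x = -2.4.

Lagrange interpolation formula:
P(x) = Σ yᵢ × Lᵢ(x)
where Lᵢ(x) = Π_{j≠i} (x - xⱼ)/(xᵢ - xⱼ)

L_0(-2.4) = (-2.4 - (-1))/(-4 - (-1)) = 0.466667
L_1(-2.4) = (-2.4 - (-4))/(-1 - (-4)) = 0.533333

P(-2.4) = 6×L_0(-2.4) + 11×L_1(-2.4)
P(-2.4) = 8.666667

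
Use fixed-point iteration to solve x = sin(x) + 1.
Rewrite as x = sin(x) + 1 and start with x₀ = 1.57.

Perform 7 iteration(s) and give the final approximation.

Equation: x = sin(x) + 1
Fixed-point form: x = sin(x) + 1
x₀ = 1.57

x_1 = g(1.570000) = 2.000000
x_2 = g(2.000000) = 1.909298
x_3 = g(1.909298) = 1.943253
x_4 = g(1.943253) = 1.931436
x_5 = g(1.931436) = 1.935671
x_6 = g(1.935671) = 1.934168
x_7 = g(1.934168) = 1.934704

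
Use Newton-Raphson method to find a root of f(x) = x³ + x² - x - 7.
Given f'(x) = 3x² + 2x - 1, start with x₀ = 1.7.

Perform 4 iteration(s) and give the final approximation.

f(x) = x³ + x² - x - 7
f'(x) = 3x² + 2x - 1
x₀ = 1.7

Newton-Raphson formula: x_{n+1} = x_n - f(x_n)/f'(x_n)

Iteration 1:
  f(1.700000) = -0.897000
  f'(1.700000) = 11.070000
  x_1 = 1.700000 - (-0.897000)/11.070000 = 1.781030
Iteration 2:
  f(1.781030) = 0.040584
  f'(1.781030) = 12.078261
  x_2 = 1.781030 - 0.040584/12.078261 = 1.777670
Iteration 3:
  f(1.777670) = 0.000072
  f'(1.777670) = 12.035669
  x_3 = 1.777670 - 0.000072/12.035669 = 1.777664
Iteration 4:
  f(1.777664) = 0.000000
  f'(1.777664) = 12.035593
  x_4 = 1.777664 - 0.000000/12.035593 = 1.777664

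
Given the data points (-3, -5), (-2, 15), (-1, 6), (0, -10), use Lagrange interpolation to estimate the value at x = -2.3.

Lagrange interpolation formula:
P(x) = Σ yᵢ × Lᵢ(x)
where Lᵢ(x) = Π_{j≠i} (x - xⱼ)/(xᵢ - xⱼ)

L_0(-2.3) = (-2.3 - (-2))/(-3 - (-2)) × (-2.3 - (-1))/(-3 - (-1)) × (-2.3 - 0)/(-3 - 0) = 0.149500
L_1(-2.3) = (-2.3 - (-3))/(-2 - (-3)) × (-2.3 - (-1))/(-2 - (-1)) × (-2.3 - 0)/(-2 - 0) = 1.046500
L_2(-2.3) = (-2.3 - (-3))/(-1 - (-3)) × (-2.3 - (-2))/(-1 - (-2)) × (-2.3 - 0)/(-1 - 0) = -0.241500
L_3(-2.3) = (-2.3 - (-3))/(0 - (-3)) × (-2.3 - (-2))/(0 - (-2)) × (-2.3 - (-1))/(0 - (-1)) = 0.045500

P(-2.3) = (-5)×L_0(-2.3) + 15×L_1(-2.3) + 6×L_2(-2.3) + (-10)×L_3(-2.3)
P(-2.3) = 13.046000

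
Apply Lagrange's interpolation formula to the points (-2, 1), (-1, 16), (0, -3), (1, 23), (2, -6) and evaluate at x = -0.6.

Lagrange interpolation formula:
P(x) = Σ yᵢ × Lᵢ(x)
where Lᵢ(x) = Π_{j≠i} (x - xⱼ)/(xᵢ - xⱼ)

L_0(-0.6) = (-0.6 - (-1))/(-2 - (-1)) × (-0.6 - 0)/(-2 - 0) × (-0.6 - 1)/(-2 - 1) × (-0.6 - 2)/(-2 - 2) = -0.041600
L_1(-0.6) = (-0.6 - (-2))/(-1 - (-2)) × (-0.6 - 0)/(-1 - 0) × (-0.6 - 1)/(-1 - 1) × (-0.6 - 2)/(-1 - 2) = 0.582400
L_2(-0.6) = (-0.6 - (-2))/(0 - (-2)) × (-0.6 - (-1))/(0 - (-1)) × (-0.6 - 1)/(0 - 1) × (-0.6 - 2)/(0 - 2) = 0.582400
L_3(-0.6) = (-0.6 - (-2))/(1 - (-2)) × (-0.6 - (-1))/(1 - (-1)) × (-0.6 - 0)/(1 - 0) × (-0.6 - 2)/(1 - 2) = -0.145600
L_4(-0.6) = (-0.6 - (-2))/(2 - (-2)) × (-0.6 - (-1))/(2 - (-1)) × (-0.6 - 0)/(2 - 0) × (-0.6 - 1)/(2 - 1) = 0.022400

P(-0.6) = 1×L_0(-0.6) + 16×L_1(-0.6) + (-3)×L_2(-0.6) + 23×L_3(-0.6) + (-6)×L_4(-0.6)
P(-0.6) = 4.046400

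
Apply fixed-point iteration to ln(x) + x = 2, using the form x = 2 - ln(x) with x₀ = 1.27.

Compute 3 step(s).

Equation: ln(x) + x = 2
Fixed-point form: x = 2 - ln(x)
x₀ = 1.27

x_1 = g(1.270000) = 1.760983
x_2 = g(1.760983) = 1.434128
x_3 = g(1.434128) = 1.639443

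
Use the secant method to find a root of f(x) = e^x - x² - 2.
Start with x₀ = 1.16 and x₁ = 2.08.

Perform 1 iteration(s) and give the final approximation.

f(x) = e^x - x² - 2
x₀ = 1.16, x₁ = 2.08

Secant formula: x_{n+1} = x_n - f(x_n)(x_n - x_{n-1})/(f(x_n) - f(x_{n-1}))

Iteration 1:
  f(1.160000) = -0.155667
  f(2.080000) = 1.678069
  x_2 = 2.080000 - 1.678069×(2.080000 - 1.160000)/(1.678069 - (-0.155667))
       = 1.238099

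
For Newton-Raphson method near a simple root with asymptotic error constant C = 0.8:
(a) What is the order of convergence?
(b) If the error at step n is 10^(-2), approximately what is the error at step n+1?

(a) Newton-Raphson has quadratic (order 2) convergence near simple roots.
    This means |e_{n+1}| ≈ C|e_n|².

(b) With |e_n| = 10^(-2) and C = 0.8:
    |e_{n+1}| ≈ 0.8 × (10^(-2))² = 0.8 × 10^(-4)

(a) 2 (quadratic); (b) |e_{n+1}| ≈ 8.000e-05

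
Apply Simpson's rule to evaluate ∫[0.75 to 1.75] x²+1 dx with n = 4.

f(x) = x²+1
a = 0.75, b = 1.75, n = 4
h = (b - a)/n = 0.250000

Simpson's rule: (h/3)[f(x₀) + 4f(x₁) + 2f(x₂) + ... + f(xₙ)]

x_0 = 0.7500, f(x_0) = 1.562500, coefficient = 1
x_1 = 1.0000, f(x_1) = 2.000000, coefficient = 4
x_2 = 1.2500, f(x_2) = 2.562500, coefficient = 2
x_3 = 1.5000, f(x_3) = 3.250000, coefficient = 4
x_4 = 1.7500, f(x_4) = 4.062500, coefficient = 1

I ≈ (0.250000/3) × 31.750000 = 2.645833
Exact value: 2.645833
Error: 0.000000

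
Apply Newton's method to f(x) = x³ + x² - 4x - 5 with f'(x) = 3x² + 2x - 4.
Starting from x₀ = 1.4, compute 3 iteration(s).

f(x) = x³ + x² - 4x - 5
f'(x) = 3x² + 2x - 4
x₀ = 1.4

Newton-Raphson formula: x_{n+1} = x_n - f(x_n)/f'(x_n)

Iteration 1:
  f(1.400000) = -5.896000
  f'(1.400000) = 4.680000
  x_1 = 1.400000 - (-5.896000)/4.680000 = 2.659829
Iteration 2:
  f(2.659829) = 10.252842
  f'(2.659829) = 22.543730
  x_2 = 2.659829 - 10.252842/22.543730 = 2.205031
Iteration 3:
  f(2.205031) = 1.763257
  f'(2.205031) = 14.996549
  x_3 = 2.205031 - 1.763257/14.996549 = 2.087454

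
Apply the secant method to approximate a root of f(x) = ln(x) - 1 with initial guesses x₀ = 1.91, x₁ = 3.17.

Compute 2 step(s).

f(x) = ln(x) - 1
x₀ = 1.91, x₁ = 3.17

Secant formula: x_{n+1} = x_n - f(x_n)(x_n - x_{n-1})/(f(x_n) - f(x_{n-1}))

Iteration 1:
  f(1.910000) = -0.352897
  f(3.170000) = 0.153732
  x_2 = 3.170000 - 0.153732×(3.170000 - 1.910000)/(0.153732 - (-0.352897))
       = 2.787665
Iteration 2:
  f(3.170000) = 0.153732
  f(2.787665) = 0.025204
  x_3 = 2.787665 - 0.025204×(2.787665 - 3.170000)/(0.025204 - 0.153732)
       = 2.712689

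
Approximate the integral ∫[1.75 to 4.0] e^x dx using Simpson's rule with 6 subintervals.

f(x) = e^x
a = 1.75, b = 4.0, n = 6
h = (b - a)/n = 0.375000

Simpson's rule: (h/3)[f(x₀) + 4f(x₁) + 2f(x₂) + ... + f(xₙ)]

x_0 = 1.7500, f(x_0) = 5.754603, coefficient = 1
x_1 = 2.1250, f(x_1) = 8.372897, coefficient = 4
x_2 = 2.5000, f(x_2) = 12.182494, coefficient = 2
x_3 = 2.8750, f(x_3) = 17.725424, coefficient = 4
x_4 = 3.2500, f(x_4) = 25.790340, coefficient = 2
x_5 = 3.6250, f(x_5) = 37.524723, coefficient = 4
x_6 = 4.0000, f(x_6) = 54.598150, coefficient = 1

I ≈ (0.375000/3) × 390.790600 = 48.848825
Exact value: 48.843547
Error: 0.005278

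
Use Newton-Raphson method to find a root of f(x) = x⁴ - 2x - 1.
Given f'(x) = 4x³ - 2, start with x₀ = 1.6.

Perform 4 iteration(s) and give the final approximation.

f(x) = x⁴ - 2x - 1
f'(x) = 4x³ - 2
x₀ = 1.6

Newton-Raphson formula: x_{n+1} = x_n - f(x_n)/f'(x_n)

Iteration 1:
  f(1.600000) = 2.353600
  f'(1.600000) = 14.384000
  x_1 = 1.600000 - 2.353600/14.384000 = 1.436374
Iteration 2:
  f(1.436374) = 0.383921
  f'(1.436374) = 9.853930
  x_2 = 1.436374 - 0.383921/9.853930 = 1.397413
Iteration 3:
  f(1.397413) = 0.018454
  f'(1.397413) = 8.915255
  x_3 = 1.397413 - 0.018454/8.915255 = 1.395343
Iteration 4:
  f(1.395343) = 0.000050
  f'(1.395343) = 8.866823
  x_4 = 1.395343 - 0.000050/8.866823 = 1.395337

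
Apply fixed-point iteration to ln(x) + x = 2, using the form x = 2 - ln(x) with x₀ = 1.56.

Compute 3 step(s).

Equation: ln(x) + x = 2
Fixed-point form: x = 2 - ln(x)
x₀ = 1.56

x_1 = g(1.560000) = 1.555314
x_2 = g(1.555314) = 1.558322
x_3 = g(1.558322) = 1.556390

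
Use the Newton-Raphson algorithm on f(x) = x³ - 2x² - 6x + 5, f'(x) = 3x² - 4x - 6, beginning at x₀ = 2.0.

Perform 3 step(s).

f(x) = x³ - 2x² - 6x + 5
f'(x) = 3x² - 4x - 6
x₀ = 2.0

Newton-Raphson formula: x_{n+1} = x_n - f(x_n)/f'(x_n)

Iteration 1:
  f(2.000000) = -7.000000
  f'(2.000000) = -2.000000
  x_1 = 2.000000 - (-7.000000)/(-2.000000) = -1.500000
Iteration 2:
  f(-1.500000) = 6.125000
  f'(-1.500000) = 6.750000
  x_2 = -1.500000 - 6.125000/6.750000 = -2.407407
Iteration 3:
  f(-2.407407) = -6.099172
  f'(-2.407407) = 21.016461
  x_3 = -2.407407 - (-6.099172)/21.016461 = -2.117198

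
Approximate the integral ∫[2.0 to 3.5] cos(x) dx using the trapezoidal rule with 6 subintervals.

f(x) = cos(x)
a = 2.0, b = 3.5, n = 6
h = (b - a)/n = 0.250000

Trapezoidal rule: (h/2)[f(x₀) + 2f(x₁) + 2f(x₂) + ... + f(xₙ)]

x_0 = 2.0000, f(x_0) = -0.416147, coefficient = 1
x_1 = 2.2500, f(x_1) = -0.628174, coefficient = 2
x_2 = 2.5000, f(x_2) = -0.801144, coefficient = 2
x_3 = 2.7500, f(x_3) = -0.924302, coefficient = 2
x_4 = 3.0000, f(x_4) = -0.989992, coefficient = 2
x_5 = 3.2500, f(x_5) = -0.994130, coefficient = 2
x_6 = 3.5000, f(x_6) = -0.936457, coefficient = 1

I ≈ (0.250000/2) × -10.028087 = -1.253511
Exact value: -1.260081
Error: 0.006570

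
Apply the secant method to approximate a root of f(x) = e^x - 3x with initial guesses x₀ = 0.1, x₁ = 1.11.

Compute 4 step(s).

f(x) = e^x - 3x
x₀ = 0.1, x₁ = 1.11

Secant formula: x_{n+1} = x_n - f(x_n)(x_n - x_{n-1})/(f(x_n) - f(x_{n-1}))

Iteration 1:
  f(0.100000) = 0.805171
  f(1.110000) = -0.295642
  x_2 = 1.110000 - (-0.295642)×(1.110000 - 0.100000)/(-0.295642 - 0.805171)
       = 0.838748
Iteration 2:
  f(1.110000) = -0.295642
  f(0.838748) = -0.202775
  x_3 = 0.838748 - (-0.202775)×(0.838748 - 1.110000)/(-0.202775 - (-0.295642))
       = 0.246465
Iteration 3:
  f(0.838748) = -0.202775
  f(0.246465) = 0.540099
  x_4 = 0.246465 - 0.540099×(0.246465 - 0.838748)/(0.540099 - (-0.202775))
       = 0.677078
Iteration 4:
  f(0.246465) = 0.540099
  f(0.677078) = -0.063116
  x_5 = 0.677078 - (-0.063116)×(0.677078 - 0.246465)/(-0.063116 - 0.540099)
       = 0.632022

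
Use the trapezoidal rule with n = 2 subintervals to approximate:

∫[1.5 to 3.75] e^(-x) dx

f(x) = e^(-x)
a = 1.5, b = 3.75, n = 2
h = (b - a)/n = 1.125000

Trapezoidal rule: (h/2)[f(x₀) + 2f(x₁) + 2f(x₂) + ... + f(xₙ)]

x_0 = 1.5000, f(x_0) = 0.223130, coefficient = 1
x_1 = 2.6250, f(x_1) = 0.072440, coefficient = 2
x_2 = 3.7500, f(x_2) = 0.023518, coefficient = 1

I ≈ (1.125000/2) × 0.391527 = 0.220234
Exact value: 0.199612
Error: 0.020622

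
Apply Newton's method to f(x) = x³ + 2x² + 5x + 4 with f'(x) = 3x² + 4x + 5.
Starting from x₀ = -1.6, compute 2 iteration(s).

f(x) = x³ + 2x² + 5x + 4
f'(x) = 3x² + 4x + 5
x₀ = -1.6

Newton-Raphson formula: x_{n+1} = x_n - f(x_n)/f'(x_n)

Iteration 1:
  f(-1.600000) = -2.976000
  f'(-1.600000) = 6.280000
  x_1 = -1.600000 - (-2.976000)/6.280000 = -1.126115
Iteration 2:
  f(-1.126115) = -0.522369
  f'(-1.126115) = 4.299944
  x_2 = -1.126115 - (-0.522369)/4.299944 = -1.004632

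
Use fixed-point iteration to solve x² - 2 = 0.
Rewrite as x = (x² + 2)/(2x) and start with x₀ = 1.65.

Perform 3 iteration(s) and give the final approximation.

Equation: x² - 2 = 0
Fixed-point form: x = (x² + 2)/(2x)
x₀ = 1.65

x_1 = g(1.650000) = 1.431061
x_2 = g(1.431061) = 1.414313
x_3 = g(1.414313) = 1.414214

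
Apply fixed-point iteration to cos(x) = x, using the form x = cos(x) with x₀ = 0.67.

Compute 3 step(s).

Equation: cos(x) = x
Fixed-point form: x = cos(x)
x₀ = 0.67

x_1 = g(0.670000) = 0.783822
x_2 = g(0.783822) = 0.708221
x_3 = g(0.708221) = 0.759521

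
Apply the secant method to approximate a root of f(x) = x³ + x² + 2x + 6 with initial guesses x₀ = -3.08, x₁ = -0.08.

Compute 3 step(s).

f(x) = x³ + x² + 2x + 6
x₀ = -3.08, x₁ = -0.08

Secant formula: x_{n+1} = x_n - f(x_n)(x_n - x_{n-1})/(f(x_n) - f(x_{n-1}))

Iteration 1:
  f(-3.080000) = -19.891712
  f(-0.080000) = 5.845888
  x_2 = -0.080000 - 5.845888×(-0.080000 - (-3.080000))/(5.845888 - (-19.891712))
       = -0.761402
Iteration 2:
  f(-0.080000) = 5.845888
  f(-0.761402) = 4.615518
  x_3 = -0.761402 - 4.615518×(-0.761402 - (-0.080000))/(4.615518 - 5.845888)
       = -3.317565
Iteration 3:
  f(-0.761402) = 4.615518
  f(-3.317565) = -26.142801
  x_4 = -3.317565 - (-26.142801)×(-3.317565 - (-0.761402))/(-26.142801 - 4.615518)
       = -1.144974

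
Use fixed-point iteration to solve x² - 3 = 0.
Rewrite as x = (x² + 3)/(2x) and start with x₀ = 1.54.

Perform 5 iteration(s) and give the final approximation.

Equation: x² - 3 = 0
Fixed-point form: x = (x² + 3)/(2x)
x₀ = 1.54

x_1 = g(1.540000) = 1.744026
x_2 = g(1.744026) = 1.732092
x_3 = g(1.732092) = 1.732051
x_4 = g(1.732051) = 1.732051
x_5 = g(1.732051) = 1.732051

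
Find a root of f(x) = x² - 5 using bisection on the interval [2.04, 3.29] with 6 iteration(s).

f(x) = x² - 5
Initial interval: [2.04, 3.29]

Iteration 1:
  c_1 = (2.040000 + 3.290000)/2 = 2.665000
  f(c_1) = f(2.665000) = 2.102225
  f(a) × f(c) < 0, new interval: [2.040000, 2.665000]
Iteration 2:
  c_2 = (2.040000 + 2.665000)/2 = 2.352500
  f(c_2) = f(2.352500) = 0.534256
  f(a) × f(c) < 0, new interval: [2.040000, 2.352500]
Iteration 3:
  c_3 = (2.040000 + 2.352500)/2 = 2.196250
  f(c_3) = f(2.196250) = -0.176486
  f(a) × f(c) ≥ 0, new interval: [2.196250, 2.352500]
Iteration 4:
  c_4 = (2.196250 + 2.352500)/2 = 2.274375
  f(c_4) = f(2.274375) = 0.172782
  f(a) × f(c) < 0, new interval: [2.196250, 2.274375]
Iteration 5:
  c_5 = (2.196250 + 2.274375)/2 = 2.235313
  f(c_5) = f(2.235313) = -0.003378
  f(a) × f(c) ≥ 0, new interval: [2.235313, 2.274375]
Iteration 6:
  c_6 = (2.235313 + 2.274375)/2 = 2.254844
  f(c_6) = f(2.254844) = 0.084320
  f(a) × f(c) < 0, new interval: [2.235313, 2.254844]

After 6 iteration(s), the approximation is c_6 = 2.254844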